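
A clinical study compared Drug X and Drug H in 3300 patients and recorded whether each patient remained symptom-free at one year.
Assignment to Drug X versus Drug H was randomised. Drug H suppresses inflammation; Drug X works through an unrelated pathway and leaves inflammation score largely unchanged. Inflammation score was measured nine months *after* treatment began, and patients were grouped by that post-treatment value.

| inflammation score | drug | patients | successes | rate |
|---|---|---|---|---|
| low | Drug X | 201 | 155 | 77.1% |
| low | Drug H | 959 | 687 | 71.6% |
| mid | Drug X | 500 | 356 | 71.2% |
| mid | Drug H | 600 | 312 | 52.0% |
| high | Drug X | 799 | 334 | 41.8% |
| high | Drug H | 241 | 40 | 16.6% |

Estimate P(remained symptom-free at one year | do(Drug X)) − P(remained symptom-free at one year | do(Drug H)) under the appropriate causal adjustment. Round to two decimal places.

-0.01

Stratifying would compare drugs among patients the drugs themselves sorted into inflammation score groups — a form of selection on an intermediate. The unconditioned pooled rates give the total causal effect.
The causal difference is the pooled difference: 0.563 − 0.577 = -0.014.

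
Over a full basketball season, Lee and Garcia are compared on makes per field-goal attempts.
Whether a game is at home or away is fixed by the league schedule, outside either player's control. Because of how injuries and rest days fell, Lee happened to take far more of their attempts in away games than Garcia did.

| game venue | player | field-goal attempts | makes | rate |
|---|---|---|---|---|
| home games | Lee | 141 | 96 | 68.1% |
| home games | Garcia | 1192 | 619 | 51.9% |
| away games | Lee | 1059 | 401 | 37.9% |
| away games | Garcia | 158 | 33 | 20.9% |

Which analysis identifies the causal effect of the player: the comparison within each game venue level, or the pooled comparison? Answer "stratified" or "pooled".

stratified

The game venue-specific comparison favours Lee throughout, but the pooled figures favour Garcia. The question is whether to condition on game venue.
Game venue differs across players for reasons unrelated to any effect of the player itself, and it separately predicts the outcome — a classic confounder. We must compare within game venue levels.
Within each level — home games: 68.1% vs 51.9%; away games: 37.9% vs 20.9% — Lee is higher every time.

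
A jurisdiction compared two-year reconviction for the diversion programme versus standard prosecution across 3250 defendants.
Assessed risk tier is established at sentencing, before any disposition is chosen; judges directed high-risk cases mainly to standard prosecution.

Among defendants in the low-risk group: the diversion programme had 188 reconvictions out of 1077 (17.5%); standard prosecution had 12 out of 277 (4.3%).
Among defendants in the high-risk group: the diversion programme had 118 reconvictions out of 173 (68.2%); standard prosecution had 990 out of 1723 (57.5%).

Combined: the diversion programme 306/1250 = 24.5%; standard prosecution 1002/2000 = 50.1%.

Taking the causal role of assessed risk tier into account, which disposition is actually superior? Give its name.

Since assessed risk tier is a pre-existing factor (not a product of the disposition) and it affects the outcome on its own, it is a confounder. The stratified rates, not the pooled rate, identify the causal effect.
Within each level — low-risk: 17.5% vs 4.3%; high-risk: 68.2% vs 57.5% — standard prosecution is lower every time.

standard prosecution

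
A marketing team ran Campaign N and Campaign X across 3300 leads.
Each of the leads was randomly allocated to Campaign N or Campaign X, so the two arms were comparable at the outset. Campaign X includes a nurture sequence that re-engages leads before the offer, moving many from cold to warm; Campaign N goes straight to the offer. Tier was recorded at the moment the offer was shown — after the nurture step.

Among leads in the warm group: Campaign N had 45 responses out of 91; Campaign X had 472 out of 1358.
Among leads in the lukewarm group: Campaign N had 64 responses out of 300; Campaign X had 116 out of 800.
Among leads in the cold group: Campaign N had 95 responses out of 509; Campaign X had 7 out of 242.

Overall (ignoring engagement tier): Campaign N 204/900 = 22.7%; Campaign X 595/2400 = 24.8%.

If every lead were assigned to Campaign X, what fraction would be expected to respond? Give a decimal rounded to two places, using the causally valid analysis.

0.25

Engagement tier is recorded after the campaign and is itself shifted by it — it sits on the causal path from campaign to outcome. Conditioning on a mediator would strip out part of the effect we want; the pooled comparison gives the total causal effect.
So P(outcome | do(Campaign X)) is just the pooled rate for Campaign X: 595/2400 = 0.248.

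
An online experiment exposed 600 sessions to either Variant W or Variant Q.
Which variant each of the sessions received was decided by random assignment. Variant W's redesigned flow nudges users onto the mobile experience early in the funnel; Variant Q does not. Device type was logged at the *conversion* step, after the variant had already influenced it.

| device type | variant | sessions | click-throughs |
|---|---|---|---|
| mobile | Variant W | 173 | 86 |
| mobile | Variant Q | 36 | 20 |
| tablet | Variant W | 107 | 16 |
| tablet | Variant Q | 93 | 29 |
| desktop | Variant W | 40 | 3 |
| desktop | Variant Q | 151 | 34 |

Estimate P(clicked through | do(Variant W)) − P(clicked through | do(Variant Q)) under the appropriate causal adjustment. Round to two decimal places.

+0.03

Device type is downstream of the variant. One should not condition on a consequence of treatment, so the overall rates are the right comparison.
The causal difference is the pooled difference: 0.328 − 0.296 = +0.032.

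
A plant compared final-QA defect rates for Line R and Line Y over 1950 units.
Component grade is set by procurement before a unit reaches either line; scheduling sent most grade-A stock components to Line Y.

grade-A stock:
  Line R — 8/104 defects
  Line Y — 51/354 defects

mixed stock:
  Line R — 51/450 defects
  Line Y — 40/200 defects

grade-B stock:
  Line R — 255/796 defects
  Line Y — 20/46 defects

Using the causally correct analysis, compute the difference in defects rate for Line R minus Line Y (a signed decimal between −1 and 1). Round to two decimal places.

Component grade is set before the line has any effect — it is not caused by the line — and it independently drives the outcome. That makes it a confounder, so the causal comparison is within component grade levels.
Adjusting over the population distribution of component grade: 0.235·(0.077−0.144) + 0.333·(0.113−0.200) + 0.432·(0.320−0.435) = -0.094.

-0.09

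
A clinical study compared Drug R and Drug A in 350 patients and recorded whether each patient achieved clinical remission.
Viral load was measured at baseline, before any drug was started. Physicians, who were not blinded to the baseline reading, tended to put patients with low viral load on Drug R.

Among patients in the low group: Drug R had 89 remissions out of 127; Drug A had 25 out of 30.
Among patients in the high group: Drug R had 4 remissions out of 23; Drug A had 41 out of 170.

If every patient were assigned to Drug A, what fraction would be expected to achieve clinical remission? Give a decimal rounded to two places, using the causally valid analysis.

Within every viral load level Drug A has the higher rate, yet pooled Drug R does — Simpson's reversal.
Since viral load is a pre-existing factor (not a product of the drug) and it affects the outcome on its own, it is a confounder. The stratified rates, not the pooled rate, identify the causal effect.
Standardising Drug A to the population viral load mix: 0.449·25/30 + 0.551·41/170 = 0.507.

0.51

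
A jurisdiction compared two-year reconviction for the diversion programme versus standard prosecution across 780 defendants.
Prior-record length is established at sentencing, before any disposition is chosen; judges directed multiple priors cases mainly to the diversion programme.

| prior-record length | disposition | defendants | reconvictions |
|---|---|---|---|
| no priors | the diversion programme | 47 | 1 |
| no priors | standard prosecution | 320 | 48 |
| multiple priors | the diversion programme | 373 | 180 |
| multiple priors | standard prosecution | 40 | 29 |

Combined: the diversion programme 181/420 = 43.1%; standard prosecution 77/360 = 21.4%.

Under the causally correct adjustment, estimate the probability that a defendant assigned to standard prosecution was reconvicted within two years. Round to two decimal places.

0.45

The imbalance in prior-record length arose from how defendants were allocated, not from anything the disposition did; and prior-record length independently affects the outcome. The pooled gap is confounded — condition on prior-record length.
Standardising standard prosecution to the population prior-record length mix: 0.471·48/320 + 0.529·29/40 = 0.454.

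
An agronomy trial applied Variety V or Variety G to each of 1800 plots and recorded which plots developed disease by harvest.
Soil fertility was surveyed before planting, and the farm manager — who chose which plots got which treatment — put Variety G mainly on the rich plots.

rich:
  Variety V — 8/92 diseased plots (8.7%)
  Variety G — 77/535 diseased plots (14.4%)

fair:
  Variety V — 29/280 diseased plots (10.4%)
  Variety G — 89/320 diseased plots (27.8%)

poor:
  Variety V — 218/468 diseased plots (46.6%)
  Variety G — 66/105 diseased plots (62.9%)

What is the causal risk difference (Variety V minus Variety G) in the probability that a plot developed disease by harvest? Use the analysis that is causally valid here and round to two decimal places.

Variety V is lower inside every soil fertility stratum but Variety G is lower in aggregate. Whether to stratify depends on how soil fertility relates to the variety.
The imbalance in soil fertility arose from how plots were allocated, not from anything the variety did; and soil fertility independently affects the outcome. The pooled gap is confounded — condition on soil fertility.
Adjusting over the population distribution of soil fertility: 0.348·(0.087−0.144) + 0.333·(0.104−0.278) + 0.318·(0.466−0.629) = -0.130.

-0.13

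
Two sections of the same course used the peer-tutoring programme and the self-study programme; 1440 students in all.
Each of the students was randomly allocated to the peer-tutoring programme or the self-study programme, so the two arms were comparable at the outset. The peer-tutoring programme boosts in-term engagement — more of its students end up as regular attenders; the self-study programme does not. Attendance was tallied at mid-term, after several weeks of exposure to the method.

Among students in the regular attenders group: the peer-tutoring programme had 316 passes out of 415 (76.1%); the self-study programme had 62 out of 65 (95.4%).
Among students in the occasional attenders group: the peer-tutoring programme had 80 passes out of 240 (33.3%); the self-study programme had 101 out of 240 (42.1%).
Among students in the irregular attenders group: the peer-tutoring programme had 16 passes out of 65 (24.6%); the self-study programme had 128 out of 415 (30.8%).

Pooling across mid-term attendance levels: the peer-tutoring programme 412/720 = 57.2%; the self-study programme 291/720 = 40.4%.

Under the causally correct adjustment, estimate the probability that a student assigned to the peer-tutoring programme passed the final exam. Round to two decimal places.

The stratified and pooled comparisons disagree (the self-study programme wins within each mid-term attendance; the peer-tutoring programme wins overall), so the answer turns on the causal role of mid-term attendance.
Mid-term attendance here is a post-treatment variable shaped by the teaching method; conditioning on it would introduce bias rather than remove it. The overall comparison is the causal one.
So P(outcome | do(the peer-tutoring programme)) is just the pooled rate for the peer-tutoring programme: 412/720 = 0.572.

0.57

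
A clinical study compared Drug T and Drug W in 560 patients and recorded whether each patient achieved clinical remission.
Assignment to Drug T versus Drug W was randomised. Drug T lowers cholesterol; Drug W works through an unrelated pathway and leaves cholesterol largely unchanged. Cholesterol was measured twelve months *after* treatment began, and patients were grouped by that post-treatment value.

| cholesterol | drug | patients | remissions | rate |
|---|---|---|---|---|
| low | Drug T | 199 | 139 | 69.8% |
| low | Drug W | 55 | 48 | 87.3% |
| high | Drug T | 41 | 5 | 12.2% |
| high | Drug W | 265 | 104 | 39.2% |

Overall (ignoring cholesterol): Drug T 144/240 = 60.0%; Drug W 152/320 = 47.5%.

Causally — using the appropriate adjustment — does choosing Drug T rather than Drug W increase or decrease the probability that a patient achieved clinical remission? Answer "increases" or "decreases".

increases

Drug W is higher inside every cholesterol stratum but Drug T is higher in aggregate. Whether to stratify depends on how cholesterol relates to the drug.
Cholesterol lies on the pathway drug → cholesterol → outcome, so adjusting for it blocks the indirect effect. For the total causal effect of drug, use the unadjusted pooled rates.
Pooled: Drug T 60.0% vs Drug W 47.5%; Drug T is higher overall.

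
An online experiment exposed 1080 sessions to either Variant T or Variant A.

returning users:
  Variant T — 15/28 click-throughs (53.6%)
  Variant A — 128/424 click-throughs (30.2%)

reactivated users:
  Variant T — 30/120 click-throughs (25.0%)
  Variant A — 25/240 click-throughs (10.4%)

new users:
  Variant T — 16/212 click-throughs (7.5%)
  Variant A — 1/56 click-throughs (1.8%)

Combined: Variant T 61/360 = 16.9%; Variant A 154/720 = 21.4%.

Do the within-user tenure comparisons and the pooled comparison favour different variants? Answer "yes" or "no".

yes

Within each user tenure level (returning users 53.6% vs 30.2%; reactivated users 25.0% vs 10.4%; new users 7.5% vs 1.8%), Variant T has the higher rate every time. Pooled: 16.9% vs 21.4% — Variant A has the higher rate overall. The two comparisons disagree.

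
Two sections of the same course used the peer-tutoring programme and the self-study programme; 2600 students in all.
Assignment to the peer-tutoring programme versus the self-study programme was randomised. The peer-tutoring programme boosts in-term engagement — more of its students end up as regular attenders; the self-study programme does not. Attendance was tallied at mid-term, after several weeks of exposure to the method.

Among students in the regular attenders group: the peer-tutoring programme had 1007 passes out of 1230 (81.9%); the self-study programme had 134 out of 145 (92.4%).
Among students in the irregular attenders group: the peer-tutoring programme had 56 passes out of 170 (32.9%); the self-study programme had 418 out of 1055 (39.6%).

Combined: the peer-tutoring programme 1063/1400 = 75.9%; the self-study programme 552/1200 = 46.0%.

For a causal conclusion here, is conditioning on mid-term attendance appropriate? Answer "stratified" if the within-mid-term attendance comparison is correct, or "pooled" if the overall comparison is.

pooled

the self-study programme is higher inside every mid-term attendance stratum but the peer-tutoring programme is higher in aggregate. Whether to stratify depends on how mid-term attendance relates to the teaching method.
Mid-term attendance lies on the pathway teaching method → mid-term attendance → outcome, so adjusting for it blocks the indirect effect. For the total causal effect of teaching method, use the unadjusted pooled rates.
Pooled: the peer-tutoring programme 75.9% vs the self-study programme 46.0%; the peer-tutoring programme is higher overall.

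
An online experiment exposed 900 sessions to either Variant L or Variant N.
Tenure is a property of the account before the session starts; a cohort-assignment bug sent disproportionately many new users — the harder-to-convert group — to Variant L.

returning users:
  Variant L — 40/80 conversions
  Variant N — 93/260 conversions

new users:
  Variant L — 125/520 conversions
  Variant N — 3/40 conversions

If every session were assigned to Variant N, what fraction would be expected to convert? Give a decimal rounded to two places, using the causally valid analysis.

0.18

User tenure is set before the variant has any effect — it is not caused by the variant — and it independently drives the outcome. That makes it a confounder, so the causal comparison is within user tenure levels.
Standardising Variant N to the population user tenure mix: 0.378·93/260 + 0.622·3/40 = 0.182.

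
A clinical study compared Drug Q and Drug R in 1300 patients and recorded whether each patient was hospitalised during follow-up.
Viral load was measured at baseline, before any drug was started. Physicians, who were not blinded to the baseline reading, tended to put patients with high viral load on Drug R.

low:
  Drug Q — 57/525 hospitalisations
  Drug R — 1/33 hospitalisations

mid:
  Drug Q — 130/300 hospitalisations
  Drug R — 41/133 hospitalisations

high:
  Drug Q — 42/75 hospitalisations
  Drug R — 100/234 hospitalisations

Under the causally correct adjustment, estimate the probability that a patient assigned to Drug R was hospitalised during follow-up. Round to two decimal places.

0.22

Since viral load is a pre-existing factor (not a product of the drug) and it affects the outcome on its own, it is a confounder. The stratified rates, not the pooled rate, identify the causal effect.
Standardising Drug R to the population viral load mix: 0.429·1/33 + 0.333·41/133 + 0.238·100/234 = 0.217.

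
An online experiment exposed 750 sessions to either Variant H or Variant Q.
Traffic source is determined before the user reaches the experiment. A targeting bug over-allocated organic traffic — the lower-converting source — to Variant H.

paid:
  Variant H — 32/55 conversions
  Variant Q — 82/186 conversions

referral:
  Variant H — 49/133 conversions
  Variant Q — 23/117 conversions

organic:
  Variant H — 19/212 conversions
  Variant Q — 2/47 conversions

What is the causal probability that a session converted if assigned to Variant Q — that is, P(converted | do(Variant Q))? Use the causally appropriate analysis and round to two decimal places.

0.22

The stratified and pooled comparisons disagree (Variant H wins within each traffic source; Variant Q wins overall), so the answer turns on the causal role of traffic source.
Traffic source differs across variants for reasons unrelated to any effect of the variant itself, and it separately predicts the outcome — a classic confounder. We must compare within traffic source levels.
Standardising Variant Q to the population traffic source mix: 0.321·82/186 + 0.333·23/117 + 0.345·2/47 = 0.222.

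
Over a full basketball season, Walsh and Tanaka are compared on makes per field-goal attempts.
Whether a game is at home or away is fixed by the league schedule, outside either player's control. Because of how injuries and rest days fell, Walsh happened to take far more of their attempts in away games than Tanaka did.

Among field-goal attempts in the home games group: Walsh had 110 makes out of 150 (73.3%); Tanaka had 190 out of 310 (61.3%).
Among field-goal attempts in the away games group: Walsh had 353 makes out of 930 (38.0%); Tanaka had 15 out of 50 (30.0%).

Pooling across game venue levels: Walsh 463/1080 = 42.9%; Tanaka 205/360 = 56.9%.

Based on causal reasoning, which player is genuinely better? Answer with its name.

Here game venue is a common cause — it drives both which player a case falls under and the outcome. The crude comparison mixes populations; the stratum-specific rates are the causally relevant ones.
Within each level — home games: 73.3% vs 61.3%; away games: 38.0% vs 30.0% — Walsh is higher every time.

Walsh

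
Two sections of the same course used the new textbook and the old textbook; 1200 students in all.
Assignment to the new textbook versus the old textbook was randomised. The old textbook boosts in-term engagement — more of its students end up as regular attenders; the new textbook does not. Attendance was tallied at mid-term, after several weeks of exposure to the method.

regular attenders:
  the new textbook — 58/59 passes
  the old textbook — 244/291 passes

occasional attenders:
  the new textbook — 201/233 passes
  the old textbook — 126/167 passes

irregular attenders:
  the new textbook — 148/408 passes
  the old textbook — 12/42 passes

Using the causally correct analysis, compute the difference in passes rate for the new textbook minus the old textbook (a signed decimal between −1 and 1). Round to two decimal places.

-0.18

Mid-term attendance is recorded after the teaching method and is itself shifted by it — it sits on the causal path from teaching method to outcome. Conditioning on a mediator would strip out part of the effect we want; the pooled comparison gives the total causal effect.
The causal difference is the pooled difference: 0.581 − 0.764 = -0.183.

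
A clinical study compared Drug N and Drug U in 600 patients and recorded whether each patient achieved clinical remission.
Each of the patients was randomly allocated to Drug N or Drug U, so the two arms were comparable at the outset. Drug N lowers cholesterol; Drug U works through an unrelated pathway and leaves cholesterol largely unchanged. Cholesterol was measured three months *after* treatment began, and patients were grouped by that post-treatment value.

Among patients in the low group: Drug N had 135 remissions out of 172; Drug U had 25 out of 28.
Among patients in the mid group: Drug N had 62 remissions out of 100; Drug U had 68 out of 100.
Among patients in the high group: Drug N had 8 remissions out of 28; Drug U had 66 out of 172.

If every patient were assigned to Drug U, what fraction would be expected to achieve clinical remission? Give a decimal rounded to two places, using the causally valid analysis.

0.53

Because the drug influences cholesterol, cholesterol is a post-treatment mediator, not a confounder. Stratifying on it would bias the estimate; the causal effect is the crude pooled difference.
So P(outcome | do(Drug U)) is just the pooled rate for Drug U: 159/300 = 0.530.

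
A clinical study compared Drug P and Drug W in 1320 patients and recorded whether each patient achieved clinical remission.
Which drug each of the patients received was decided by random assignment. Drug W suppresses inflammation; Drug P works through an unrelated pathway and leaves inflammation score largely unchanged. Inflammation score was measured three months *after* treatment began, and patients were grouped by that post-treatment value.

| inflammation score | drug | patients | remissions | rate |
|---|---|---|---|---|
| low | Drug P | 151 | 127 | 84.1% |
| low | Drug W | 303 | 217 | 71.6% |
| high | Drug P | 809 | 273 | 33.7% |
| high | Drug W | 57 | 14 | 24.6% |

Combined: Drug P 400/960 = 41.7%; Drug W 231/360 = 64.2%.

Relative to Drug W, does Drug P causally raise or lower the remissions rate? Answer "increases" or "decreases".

decreases

The distribution of inflammation score is itself part of what the drug does — it is an intermediate outcome. Holding it fixed would remove that part of the effect; the total effect is the pooled difference.
Pooled: Drug P 41.7% vs Drug W 64.2%; Drug W is higher overall.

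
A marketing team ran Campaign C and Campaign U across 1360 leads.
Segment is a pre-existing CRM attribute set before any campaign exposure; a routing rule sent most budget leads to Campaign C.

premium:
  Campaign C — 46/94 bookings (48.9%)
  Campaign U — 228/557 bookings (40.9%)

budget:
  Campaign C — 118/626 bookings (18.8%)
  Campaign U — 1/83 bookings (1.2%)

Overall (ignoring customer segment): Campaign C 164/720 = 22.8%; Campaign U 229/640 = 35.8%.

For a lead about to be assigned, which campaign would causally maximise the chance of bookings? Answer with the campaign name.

The stratified and pooled comparisons disagree (Campaign C wins within each customer segment; Campaign U wins overall), so the answer turns on the causal role of customer segment.
Customer segment differs across campaigns for reasons unrelated to any effect of the campaign itself, and it separately predicts the outcome — a classic confounder. We must compare within customer segment levels.
Within each level — premium: 48.9% vs 40.9%; budget: 18.8% vs 1.2% — Campaign C is higher every time.

Campaign C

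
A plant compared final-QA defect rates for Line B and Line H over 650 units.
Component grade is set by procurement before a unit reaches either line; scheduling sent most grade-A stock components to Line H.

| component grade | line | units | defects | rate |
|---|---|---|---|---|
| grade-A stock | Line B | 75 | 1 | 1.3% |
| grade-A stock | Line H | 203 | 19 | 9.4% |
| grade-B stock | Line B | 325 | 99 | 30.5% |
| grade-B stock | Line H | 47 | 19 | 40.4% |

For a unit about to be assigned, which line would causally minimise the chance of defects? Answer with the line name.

The imbalance in component grade arose from how units were allocated, not from anything the line did; and component grade independently affects the outcome. The pooled gap is confounded — condition on component grade.
Within each level — grade-A stock: 1.3% vs 9.4%; grade-B stock: 30.5% vs 40.4% — Line B is lower every time.

Line B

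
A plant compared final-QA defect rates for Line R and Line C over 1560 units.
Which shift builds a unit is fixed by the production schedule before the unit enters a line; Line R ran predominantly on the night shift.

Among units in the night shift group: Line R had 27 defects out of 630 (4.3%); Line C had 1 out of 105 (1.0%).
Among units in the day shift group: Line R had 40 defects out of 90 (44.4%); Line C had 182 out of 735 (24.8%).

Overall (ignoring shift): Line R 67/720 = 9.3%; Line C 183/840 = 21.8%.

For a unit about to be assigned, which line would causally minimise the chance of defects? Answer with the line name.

Line C

Within every shift level Line C has the lower rate, yet pooled Line R does — Simpson's reversal.
Here shift is a common cause — it drives both which line a case falls under and the outcome. The crude comparison mixes populations; the stratum-specific rates are the causally relevant ones.
Within each level — night shift: 4.3% vs 1.0%; day shift: 44.4% vs 24.8% — Line C is lower every time.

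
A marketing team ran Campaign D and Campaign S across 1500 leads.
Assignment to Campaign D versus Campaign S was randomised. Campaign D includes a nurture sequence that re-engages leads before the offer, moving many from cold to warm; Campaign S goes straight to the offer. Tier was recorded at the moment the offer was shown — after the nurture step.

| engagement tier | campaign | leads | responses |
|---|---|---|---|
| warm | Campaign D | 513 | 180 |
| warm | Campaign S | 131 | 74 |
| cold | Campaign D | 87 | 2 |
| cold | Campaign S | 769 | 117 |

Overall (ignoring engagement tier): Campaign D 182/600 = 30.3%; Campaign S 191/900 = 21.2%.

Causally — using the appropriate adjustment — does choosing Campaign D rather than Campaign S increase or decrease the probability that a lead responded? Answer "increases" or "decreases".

increases

Because the campaign influences engagement tier, engagement tier is a post-treatment mediator, not a confounder. Stratifying on it would bias the estimate; the causal effect is the crude pooled difference.
Pooled: Campaign D 30.3% vs Campaign S 21.2%; Campaign D is higher overall.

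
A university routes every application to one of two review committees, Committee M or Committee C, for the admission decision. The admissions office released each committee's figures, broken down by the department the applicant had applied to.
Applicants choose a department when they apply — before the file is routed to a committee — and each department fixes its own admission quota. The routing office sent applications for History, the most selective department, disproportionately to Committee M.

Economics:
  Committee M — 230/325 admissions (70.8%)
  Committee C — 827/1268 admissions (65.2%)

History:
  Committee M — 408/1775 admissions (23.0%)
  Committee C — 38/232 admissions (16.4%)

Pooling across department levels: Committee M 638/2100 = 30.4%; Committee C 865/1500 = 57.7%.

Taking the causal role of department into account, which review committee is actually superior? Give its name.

The department-specific comparison favours Committee M throughout, but the pooled figures favour Committee C. The question is whether to condition on department.
Department satisfies the back-door criterion: it is not a descendant of the review committee, and it blocks the spurious path from review committee to outcome. Adjusting for it (i.e., using the within-department rates) gives the causal effect.
Within each level — Economics: 70.8% vs 65.2%; History: 23.0% vs 16.4% — Committee M is higher every time.

Committee M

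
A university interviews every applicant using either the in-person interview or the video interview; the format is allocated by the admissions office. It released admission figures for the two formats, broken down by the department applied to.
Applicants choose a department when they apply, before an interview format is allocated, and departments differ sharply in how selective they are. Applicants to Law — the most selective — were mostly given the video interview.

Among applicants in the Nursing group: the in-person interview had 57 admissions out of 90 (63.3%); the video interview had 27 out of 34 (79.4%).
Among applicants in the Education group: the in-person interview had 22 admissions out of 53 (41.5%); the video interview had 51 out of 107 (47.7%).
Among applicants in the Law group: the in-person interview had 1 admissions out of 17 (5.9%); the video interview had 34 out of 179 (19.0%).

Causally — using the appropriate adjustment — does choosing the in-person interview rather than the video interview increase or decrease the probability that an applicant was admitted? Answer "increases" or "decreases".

decreases

the video interview is higher inside every department stratum but the in-person interview is higher in aggregate. Whether to stratify depends on how department relates to the interview format.
Department differs across interview formats for reasons unrelated to any effect of the interview format itself, and it separately predicts the outcome — a classic confounder. We must compare within department levels.
Within each level — Nursing: 63.3% vs 79.4%; Education: 41.5% vs 47.7%; Law: 5.9% vs 19.0% — the video interview is higher every time.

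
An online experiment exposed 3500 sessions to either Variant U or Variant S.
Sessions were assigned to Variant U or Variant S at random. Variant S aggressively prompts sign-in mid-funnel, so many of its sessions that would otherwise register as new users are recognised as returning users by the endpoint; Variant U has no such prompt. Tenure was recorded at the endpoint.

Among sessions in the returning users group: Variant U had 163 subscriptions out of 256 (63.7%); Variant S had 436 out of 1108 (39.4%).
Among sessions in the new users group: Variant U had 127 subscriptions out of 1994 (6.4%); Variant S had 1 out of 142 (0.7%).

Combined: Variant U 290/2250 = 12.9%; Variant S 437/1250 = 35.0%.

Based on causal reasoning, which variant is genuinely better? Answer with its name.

Variant S

Stratifying would compare variants among sessions the variants themselves sorted into user tenure groups — a form of selection on an intermediate. The unconditioned pooled rates give the total causal effect.
Pooled: Variant U 12.9% vs Variant S 35.0%; Variant S is higher overall.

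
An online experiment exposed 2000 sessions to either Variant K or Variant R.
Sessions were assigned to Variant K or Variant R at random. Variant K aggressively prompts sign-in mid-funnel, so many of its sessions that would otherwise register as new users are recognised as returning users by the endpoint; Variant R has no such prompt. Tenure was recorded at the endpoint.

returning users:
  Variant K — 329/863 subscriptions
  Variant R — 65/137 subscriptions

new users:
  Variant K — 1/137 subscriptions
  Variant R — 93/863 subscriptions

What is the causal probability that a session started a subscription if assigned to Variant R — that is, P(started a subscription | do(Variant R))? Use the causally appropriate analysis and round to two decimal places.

The distribution of user tenure is itself part of what the variant does — it is an intermediate outcome. Holding it fixed would remove that part of the effect; the total effect is the pooled difference.
So P(outcome | do(Variant R)) is just the pooled rate for Variant R: 158/1000 = 0.158.

0.16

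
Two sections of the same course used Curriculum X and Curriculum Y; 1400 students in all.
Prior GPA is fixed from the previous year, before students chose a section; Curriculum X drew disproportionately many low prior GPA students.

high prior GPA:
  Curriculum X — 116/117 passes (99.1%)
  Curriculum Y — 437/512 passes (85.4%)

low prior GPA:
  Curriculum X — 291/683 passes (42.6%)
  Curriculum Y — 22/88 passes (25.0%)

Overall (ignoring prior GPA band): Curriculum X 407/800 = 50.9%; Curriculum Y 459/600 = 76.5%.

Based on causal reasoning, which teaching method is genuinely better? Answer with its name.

Since prior GPA band is a pre-existing factor (not a product of the teaching method) and it affects the outcome on its own, it is a confounder. The stratified rates, not the pooled rate, identify the causal effect.
Within each level — high prior GPA: 99.1% vs 85.4%; low prior GPA: 42.6% vs 25.0% — Curriculum X is higher every time.

Curriculum X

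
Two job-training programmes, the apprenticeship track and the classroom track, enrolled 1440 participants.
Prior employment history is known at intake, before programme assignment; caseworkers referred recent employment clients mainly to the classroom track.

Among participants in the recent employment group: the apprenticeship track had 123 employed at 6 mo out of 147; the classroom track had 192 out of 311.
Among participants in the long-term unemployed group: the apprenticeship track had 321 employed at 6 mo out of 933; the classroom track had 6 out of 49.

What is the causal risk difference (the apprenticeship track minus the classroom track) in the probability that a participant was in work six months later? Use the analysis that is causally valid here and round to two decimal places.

The stratified and pooled comparisons disagree (the apprenticeship track wins within each prior employment history; the classroom track wins overall), so the answer turns on the causal role of prior employment history.
Here prior employment history is a common cause — it drives both which programme a case falls under and the outcome. The crude comparison mixes populations; the stratum-specific rates are the causally relevant ones.
Adjusting over the population distribution of prior employment history: 0.318·(0.837−0.617) + 0.682·(0.344−0.122) = +0.221.

+0.22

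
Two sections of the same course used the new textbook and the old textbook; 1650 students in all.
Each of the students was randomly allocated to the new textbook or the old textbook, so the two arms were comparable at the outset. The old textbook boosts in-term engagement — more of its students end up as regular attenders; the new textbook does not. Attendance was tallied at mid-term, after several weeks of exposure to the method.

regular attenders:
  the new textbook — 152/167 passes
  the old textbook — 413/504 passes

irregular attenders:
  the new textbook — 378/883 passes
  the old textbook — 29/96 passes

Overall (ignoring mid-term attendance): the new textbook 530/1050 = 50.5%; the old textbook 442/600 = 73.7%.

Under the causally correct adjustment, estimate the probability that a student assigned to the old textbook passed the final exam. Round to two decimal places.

The mid-term attendance-specific comparison favours the new textbook throughout, but the pooled figures favour the old textbook. The question is whether to condition on mid-term attendance.
Mid-term attendance here is a post-treatment variable shaped by the teaching method; conditioning on it would introduce bias rather than remove it. The overall comparison is the causal one.
So P(outcome | do(the old textbook)) is just the pooled rate for the old textbook: 442/600 = 0.737.

0.74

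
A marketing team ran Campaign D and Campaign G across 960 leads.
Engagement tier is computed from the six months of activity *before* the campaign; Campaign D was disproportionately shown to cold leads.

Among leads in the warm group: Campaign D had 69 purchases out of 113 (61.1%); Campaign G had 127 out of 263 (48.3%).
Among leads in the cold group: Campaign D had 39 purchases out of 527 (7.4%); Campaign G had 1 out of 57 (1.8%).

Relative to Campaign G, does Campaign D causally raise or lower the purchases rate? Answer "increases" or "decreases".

increases

Here engagement tier is a common cause — it drives both which campaign a case falls under and the outcome. The crude comparison mixes populations; the stratum-specific rates are the causally relevant ones.
Within each level — warm: 61.1% vs 48.3%; cold: 7.4% vs 1.8% — Campaign D is higher every time.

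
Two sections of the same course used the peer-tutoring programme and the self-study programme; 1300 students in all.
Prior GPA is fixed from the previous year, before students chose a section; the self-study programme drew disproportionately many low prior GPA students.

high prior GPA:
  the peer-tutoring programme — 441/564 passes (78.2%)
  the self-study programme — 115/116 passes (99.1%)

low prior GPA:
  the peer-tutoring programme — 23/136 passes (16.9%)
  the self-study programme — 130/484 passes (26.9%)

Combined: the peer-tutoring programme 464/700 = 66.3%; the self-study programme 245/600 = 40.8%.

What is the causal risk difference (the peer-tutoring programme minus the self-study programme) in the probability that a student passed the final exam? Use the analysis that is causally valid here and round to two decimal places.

-0.16

Prior GPA band satisfies the back-door criterion: it is not a descendant of the teaching method, and it blocks the spurious path from teaching method to outcome. Adjusting for it (i.e., using the within-prior GPA band rates) gives the causal effect.
Adjusting over the population distribution of prior GPA band: 0.523·(0.782−0.991) + 0.477·(0.169−0.269) = -0.157.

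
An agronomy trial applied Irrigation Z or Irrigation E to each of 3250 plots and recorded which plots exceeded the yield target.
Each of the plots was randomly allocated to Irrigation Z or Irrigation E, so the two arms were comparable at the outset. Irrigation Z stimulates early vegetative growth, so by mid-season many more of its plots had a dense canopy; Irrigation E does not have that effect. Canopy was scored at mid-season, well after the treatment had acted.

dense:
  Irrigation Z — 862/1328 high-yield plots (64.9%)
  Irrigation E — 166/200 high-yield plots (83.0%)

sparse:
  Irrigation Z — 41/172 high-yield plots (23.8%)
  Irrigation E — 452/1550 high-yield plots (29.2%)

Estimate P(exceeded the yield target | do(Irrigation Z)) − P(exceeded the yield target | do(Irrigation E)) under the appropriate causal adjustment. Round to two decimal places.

+0.25

Mid-season canopy is recorded after the irrigation and is itself shifted by it — it sits on the causal path from irrigation to outcome. Conditioning on a mediator would strip out part of the effect we want; the pooled comparison gives the total causal effect.
The causal difference is the pooled difference: 0.602 − 0.353 = +0.249.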